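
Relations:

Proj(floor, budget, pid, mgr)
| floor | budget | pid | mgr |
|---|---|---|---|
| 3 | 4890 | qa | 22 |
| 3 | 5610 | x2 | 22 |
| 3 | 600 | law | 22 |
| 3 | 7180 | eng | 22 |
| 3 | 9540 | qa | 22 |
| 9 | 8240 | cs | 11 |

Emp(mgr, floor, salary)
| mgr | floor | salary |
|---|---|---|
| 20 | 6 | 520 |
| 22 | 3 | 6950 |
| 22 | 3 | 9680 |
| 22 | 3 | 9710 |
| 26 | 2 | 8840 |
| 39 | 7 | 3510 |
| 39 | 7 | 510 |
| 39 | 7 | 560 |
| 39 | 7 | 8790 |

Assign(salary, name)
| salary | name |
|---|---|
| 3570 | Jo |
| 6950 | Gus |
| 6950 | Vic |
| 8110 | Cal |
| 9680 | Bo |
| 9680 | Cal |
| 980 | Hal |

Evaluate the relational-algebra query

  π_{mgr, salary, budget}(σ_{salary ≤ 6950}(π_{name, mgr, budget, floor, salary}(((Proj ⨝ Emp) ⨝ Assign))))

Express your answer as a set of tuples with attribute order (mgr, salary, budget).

Natural join on floor, mgr: {(3, 4890, qa, 22, 6950), (3, 4890, qa, 22, 9680), (3, 4890, qa, 22, 9710), (3, 5610, x2, 22, 6950), (3, 5610, x2, 22, 9680), (3, 5610, x2, 22, 9710), (3, 600, law, 22, 6950), (3, 600, law, 22, 9680), (3, 600, law, 22, 9710), (3, 7180, eng, 22, 6950), (3, 7180, eng, 22, 9680), (3, 7180, eng, 22, 9710), (3, 9540, qa, 22, 6950), (3, 9540, qa, 22, 9680), (3, 9540, qa, 22, 9710)}
Natural join on salary: {(3, 4890, qa, 22, 6950, Gus), (3, 4890, qa, 22, 6950, Vic), (3, 4890, qa, 22, 9680, Bo), (3, 4890, qa, 22, 9680, Cal), (3, 5610, x2, 22, 6950, Gus), (3, 5610, x2, 22, 6950, Vic), (3, 5610, x2, 22, 9680, Bo), (3, 5610, x2, 22, 9680, Cal), (3, 600, law, 22, 6950, Gus), (3, 600, law, 22, 6950, Vic), (3, 600, law, 22, 9680, Bo), (3, 600, law, 22, 9680, Cal), (3, 7180, eng, 22, 6950, Gus), (3, 7180, eng, 22, 6950, Vic), (3, 7180, eng, 22, 9680, Bo), (3, 7180, eng, 22, 9680, Cal), (3, 9540, qa, 22, 6950, Gus), (3, 9540, qa, 22, 6950, Vic), (3, 9540, qa, 22, 9680, Bo), (3, 9540, qa, 22, 9680, Cal)}
π_{name, mgr, budget, floor, salary} gives {(Bo, 22, 4890, 3, 9680), (Bo, 22, 5610, 3, 9680), (Bo, 22, 600, 3, 9680), (Bo, 22, 7180, 3, 9680), (Bo, 22, 9540, 3, 9680), (Cal, 22, 4890, 3, 9680), (Cal, 22, 5610, 3, 9680), (Cal, 22, 600, 3, 9680), (Cal, 22, 7180, 3, 9680), (Cal, 22, 9540, 3, 9680), (Gus, 22, 4890, 3, 6950), (Gus, 22, 5610, 3, 6950), (Gus, 22, 600, 3, 6950), (Gus, 22, 7180, 3, 6950), (Gus, 22, 9540, 3, 6950), (Vic, 22, 4890, 3, 6950), (Vic, 22, 5610, 3, 6950), (Vic, 22, 600, 3, 6950), (Vic, 22, 7180, 3, 6950), (Vic, 22, 9540, 3, 6950)}.
Apply σ_{salary ≤ 6950}; surviving tuples: {(Gus, 22, 4890, 3, 6950), (Gus, 22, 5610, 3, 6950), (Gus, 22, 600, 3, 6950), (Gus, 22, 7180, 3, 6950), (Gus, 22, 9540, 3, 6950), (Vic, 22, 4890, 3, 6950), (Vic, 22, 5610, 3, 6950), (Vic, 22, 600, 3, 6950), (Vic, 22, 7180, 3, 6950), (Vic, 22, 9540, 3, 6950)}
π_{mgr, salary, budget} gives {(22, 6950, 4890), (22, 6950, 5610), (22, 6950, 600), (22, 6950, 7180), (22, 6950, 9540)} (5 duplicate(s) eliminated).

{(22, 6950, 4890), (22, 6950, 5610), (22, 6950, 600), (22, 6950, 7180), (22, 6950, 9540)}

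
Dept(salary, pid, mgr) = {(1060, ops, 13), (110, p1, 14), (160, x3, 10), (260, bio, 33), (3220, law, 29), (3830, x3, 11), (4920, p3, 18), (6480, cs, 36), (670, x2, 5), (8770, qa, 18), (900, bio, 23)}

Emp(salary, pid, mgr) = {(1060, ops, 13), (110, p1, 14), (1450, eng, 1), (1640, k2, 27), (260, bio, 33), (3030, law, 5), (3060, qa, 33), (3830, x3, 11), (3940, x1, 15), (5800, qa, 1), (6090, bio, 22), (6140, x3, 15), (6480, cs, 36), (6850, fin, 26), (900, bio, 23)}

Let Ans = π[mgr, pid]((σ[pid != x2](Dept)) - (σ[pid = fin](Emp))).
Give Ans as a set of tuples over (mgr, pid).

{(10, x3), (11, x3), (13, ops), (14, p1), (18, p3), (18, qa), (23, bio), (29, law), (33, bio), (36, cs)}

Filtering on pid != x2 leaves {(1060, ops, 13), (110, p1, 14), (160, x3, 10), (260, bio, 33), (3220, law, 29), (3830, x3, 11), (4920, p3, 18), (6480, cs, 36), (8770, qa, 18), (900, bio, 23)}.
Filtering on pid = fin leaves {(6850, fin, 26)}.
Taking the difference: {(1060, ops, 13), (110, p1, 14), (160, x3, 10), (260, bio, 33), (3220, law, 29), (3830, x3, 11), (4920, p3, 18), (6480, cs, 36), (8770, qa, 18), (900, bio, 23)}
Projecting to mgr, pid: {(10, x3), (11, x3), (13, ops), (14, p1), (18, p3), (18, qa), (23, bio), (29, law), (33, bio), (36, cs)}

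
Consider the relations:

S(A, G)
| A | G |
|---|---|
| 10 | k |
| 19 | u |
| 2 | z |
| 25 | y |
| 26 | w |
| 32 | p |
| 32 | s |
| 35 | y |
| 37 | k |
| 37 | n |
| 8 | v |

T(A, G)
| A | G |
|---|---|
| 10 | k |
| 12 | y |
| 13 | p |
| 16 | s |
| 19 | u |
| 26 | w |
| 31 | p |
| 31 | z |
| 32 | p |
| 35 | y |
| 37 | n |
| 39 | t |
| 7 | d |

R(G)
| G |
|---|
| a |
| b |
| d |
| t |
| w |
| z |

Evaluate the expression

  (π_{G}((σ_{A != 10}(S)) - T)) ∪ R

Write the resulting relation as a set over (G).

σ[A != 10]: keep tuples satisfying A != 10 → {(19, u), (2, z), (25, y), (26, w), (32, p), (32, s), (35, y), (37, k), (37, n), (8, v)}
Set difference of the two operands is {(2, z), (25, y), (32, s), (37, k), (8, v)}.
Projecting to G: {k, s, v, y, z}
Set union of the two operands is {a, b, d, k, s, t, v, w, y, z}.

{a, b, d, k, s, t, v, w, y, z}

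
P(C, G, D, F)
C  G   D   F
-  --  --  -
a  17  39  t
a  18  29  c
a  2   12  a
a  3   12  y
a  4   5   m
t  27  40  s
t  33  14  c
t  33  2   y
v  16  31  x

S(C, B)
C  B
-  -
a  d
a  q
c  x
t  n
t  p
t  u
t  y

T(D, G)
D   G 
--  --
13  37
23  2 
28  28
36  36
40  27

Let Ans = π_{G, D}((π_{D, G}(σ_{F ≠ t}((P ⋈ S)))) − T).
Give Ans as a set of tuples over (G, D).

Joining P and S on C yields {(a, 17, 39, t, d), (a, 17, 39, t, q), (a, 18, 29, c, d), (a, 18, 29, c, q), (a, 2, 12, a, d), (a, 2, 12, a, q), (a, 3, 12, y, d), (a, 3, 12, y, q), (a, 4, 5, m, d), (a, 4, 5, m, q), (t, 27, 40, s, n), (t, 27, 40, s, p), (t, 27, 40, s, u), (t, 27, 40, s, y), (t, 33, 14, c, n), (t, 33, 14, c, p), (t, 33, 14, c, u), (t, 33, 14, c, y), (t, 33, 2, y, n), (t, 33, 2, y, p), (t, 33, 2, y, u), (t, 33, 2, y, y)}.
σ[F ≠ t]: keep tuples satisfying F ≠ t → {(a, 18, 29, c, d), (a, 18, 29, c, q), (a, 2, 12, a, d), (a, 2, 12, a, q), (a, 3, 12, y, d), (a, 3, 12, y, q), (a, 4, 5, m, d), (a, 4, 5, m, q), (t, 27, 40, s, n), (t, 27, 40, s, p), (t, 27, 40, s, u), (t, 27, 40, s, y), (t, 33, 14, c, n), (t, 33, 14, c, p), (t, 33, 14, c, u), (t, 33, 14, c, y), (t, 33, 2, y, n), (t, 33, 2, y, p), (t, 33, 2, y, u), (t, 33, 2, y, y)}
Keep only column(s) D, G (13 duplicate(s) eliminated): {(12, 2), (12, 3), (14, 33), (2, 33), (29, 18), (40, 27), (5, 4)}
Taking the difference: {(12, 2), (12, 3), (14, 33), (2, 33), (29, 18), (5, 4)}
Keep only column(s) G, D: {(18, 29), (2, 12), (3, 12), (33, 14), (33, 2), (4, 5)}

{(18, 29), (2, 12), (3, 12), (33, 14), (33, 2), (4, 5)}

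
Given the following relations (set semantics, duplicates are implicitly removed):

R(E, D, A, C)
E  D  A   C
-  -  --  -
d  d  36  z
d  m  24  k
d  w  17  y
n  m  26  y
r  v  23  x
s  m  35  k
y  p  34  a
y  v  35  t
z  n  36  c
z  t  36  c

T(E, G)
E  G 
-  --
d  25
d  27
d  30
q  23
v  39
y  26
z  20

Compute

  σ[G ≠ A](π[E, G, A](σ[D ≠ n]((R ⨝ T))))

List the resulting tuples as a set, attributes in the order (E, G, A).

Joining R and T on E yields {(d, d, 36, z, 25), (d, d, 36, z, 27), (d, d, 36, z, 30), (d, m, 24, k, 25), (d, m, 24, k, 27), (d, m, 24, k, 30), (d, w, 17, y, 25), (d, w, 17, y, 27), (d, w, 17, y, 30), (y, p, 34, a, 26), (y, v, 35, t, 26), (z, n, 36, c, 20), (z, t, 36, c, 20)}.
Filtering on D ≠ n leaves {(d, d, 36, z, 25), (d, d, 36, z, 27), (d, d, 36, z, 30), (d, m, 24, k, 25), (d, m, 24, k, 27), (d, m, 24, k, 30), (d, w, 17, y, 25), (d, w, 17, y, 27), (d, w, 17, y, 30), (y, p, 34, a, 26), (y, v, 35, t, 26), (z, t, 36, c, 20)}.
π_{E, G, A} gives {(d, 25, 17), (d, 25, 24), (d, 25, 36), (d, 27, 17), (d, 27, 24), (d, 27, 36), (d, 30, 17), (d, 30, 24), (d, 30, 36), (y, 26, 34), (y, 26, 35), (z, 20, 36)}.
Filtering on G ≠ A leaves {(d, 25, 17), (d, 25, 24), (d, 25, 36), (d, 27, 17), (d, 27, 24), (d, 27, 36), (d, 30, 17), (d, 30, 24), (d, 30, 36), (y, 26, 34), (y, 26, 35), (z, 20, 36)}.

{(d, 25, 17), (d, 25, 24), (d, 25, 36), (d, 27, 17), (d, 27, 24), (d, 27, 36), (d, 30, 17), (d, 30, 24), (d, 30, 36), (y, 26, 34), (y, 26, 35), (z, 20, 36)}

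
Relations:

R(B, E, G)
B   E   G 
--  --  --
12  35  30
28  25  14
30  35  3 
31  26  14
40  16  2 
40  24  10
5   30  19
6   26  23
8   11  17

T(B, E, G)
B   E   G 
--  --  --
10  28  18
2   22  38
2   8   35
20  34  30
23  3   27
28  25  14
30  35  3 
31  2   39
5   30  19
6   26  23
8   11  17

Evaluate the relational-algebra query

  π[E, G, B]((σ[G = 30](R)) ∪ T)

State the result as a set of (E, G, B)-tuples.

Apply σ_{G = 30}; surviving tuples: {(12, 35, 30)}
Set union of the two operands is {(10, 28, 18), (12, 35, 30), (2, 22, 38), (2, 8, 35), (20, 34, 30), (23, 3, 27), (28, 25, 14), (30, 35, 3), (31, 2, 39), (5, 30, 19), (6, 26, 23), (8, 11, 17)}.
π[E, G, B]: project onto (E, G, B) → {(11, 17, 8), (2, 39, 31), (22, 38, 2), (25, 14, 28), (26, 23, 6), (28, 18, 10), (3, 27, 23), (30, 19, 5), (34, 30, 20), (35, 3, 30), (35, 30, 12), (8, 35, 2)}

{(11, 17, 8), (2, 39, 31), (22, 38, 2), (25, 14, 28), (26, 23, 6), (28, 18, 10), (3, 27, 23), (30, 19, 5), (34, 30, 20), (35, 3, 30), (35, 30, 12), (8, 35, 2)}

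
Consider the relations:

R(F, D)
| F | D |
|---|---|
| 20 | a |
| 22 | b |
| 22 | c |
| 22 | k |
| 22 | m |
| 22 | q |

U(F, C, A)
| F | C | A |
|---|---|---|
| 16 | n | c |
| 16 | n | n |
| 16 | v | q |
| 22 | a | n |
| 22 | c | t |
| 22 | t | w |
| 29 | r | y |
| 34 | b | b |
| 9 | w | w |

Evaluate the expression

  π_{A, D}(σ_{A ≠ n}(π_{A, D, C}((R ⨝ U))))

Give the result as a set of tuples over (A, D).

{(t, b), (t, c), (t, k), (t, m), (t, q), (w, b), (w, c), (w, k), (w, m), (w, q)}

Natural join on F: {(22, b, a, n), (22, b, c, t), (22, b, t, w), (22, c, a, n), (22, c, c, t), (22, c, t, w), (22, k, a, n), (22, k, c, t), (22, k, t, w), (22, m, a, n), (22, m, c, t), (22, m, t, w), (22, q, a, n), (22, q, c, t), (22, q, t, w)}
Keep only column(s) A, D, C: {(n, b, a), (n, c, a), (n, k, a), (n, m, a), (n, q, a), (t, b, c), (t, c, c), (t, k, c), (t, m, c), (t, q, c), (w, b, t), (w, c, t), (w, k, t), (w, m, t), (w, q, t)}
Filtering on A ≠ n leaves {(t, b, c), (t, c, c), (t, k, c), (t, m, c), (t, q, c), (w, b, t), (w, c, t), (w, k, t), (w, m, t), (w, q, t)}.
Keep only column(s) A, D: {(t, b), (t, c), (t, k), (t, m), (t, q), (w, b), (w, c), (w, k), (w, m), (w, q)}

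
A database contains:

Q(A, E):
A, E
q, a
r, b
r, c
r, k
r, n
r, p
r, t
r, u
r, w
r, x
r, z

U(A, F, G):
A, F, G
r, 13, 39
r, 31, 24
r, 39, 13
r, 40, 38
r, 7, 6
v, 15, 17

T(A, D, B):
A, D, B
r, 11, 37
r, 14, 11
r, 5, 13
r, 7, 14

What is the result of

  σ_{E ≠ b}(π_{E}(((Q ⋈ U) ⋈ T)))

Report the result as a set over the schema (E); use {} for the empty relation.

{c, k, n, p, t, u, w, x, z}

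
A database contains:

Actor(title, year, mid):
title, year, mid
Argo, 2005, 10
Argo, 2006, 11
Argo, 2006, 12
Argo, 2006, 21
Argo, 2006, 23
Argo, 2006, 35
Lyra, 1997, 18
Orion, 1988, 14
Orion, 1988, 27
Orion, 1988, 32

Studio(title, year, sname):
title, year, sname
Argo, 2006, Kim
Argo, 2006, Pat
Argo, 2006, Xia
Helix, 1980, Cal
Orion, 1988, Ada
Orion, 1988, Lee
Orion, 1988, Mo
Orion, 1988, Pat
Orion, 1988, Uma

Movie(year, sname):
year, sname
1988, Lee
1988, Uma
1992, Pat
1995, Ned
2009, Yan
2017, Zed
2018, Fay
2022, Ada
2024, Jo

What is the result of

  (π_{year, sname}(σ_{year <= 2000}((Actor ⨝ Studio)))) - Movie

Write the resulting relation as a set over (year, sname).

{(1988, Ada), (1988, Mo), (1988, Pat)}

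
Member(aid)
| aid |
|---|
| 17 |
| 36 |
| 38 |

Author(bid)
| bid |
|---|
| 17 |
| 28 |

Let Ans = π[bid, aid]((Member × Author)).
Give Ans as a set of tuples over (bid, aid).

Member × Author: Cartesian product, 3·2 = 6 tuples over (aid, bid).
Keep only column(s) bid, aid: {(17, 17), (17, 36), (17, 38), (28, 17), (28, 36), (28, 38)}

{(17, 17), (17, 36), (17, 38), (28, 17), (28, 36), (28, 38)}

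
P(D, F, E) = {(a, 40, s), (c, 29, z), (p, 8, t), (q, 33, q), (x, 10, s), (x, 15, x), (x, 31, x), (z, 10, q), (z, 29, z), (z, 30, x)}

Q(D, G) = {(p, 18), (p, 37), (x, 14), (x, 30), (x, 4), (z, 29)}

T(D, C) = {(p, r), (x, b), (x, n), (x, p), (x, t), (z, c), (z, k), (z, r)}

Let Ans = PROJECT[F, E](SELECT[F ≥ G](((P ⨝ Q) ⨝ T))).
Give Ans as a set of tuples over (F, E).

P ⋈ Q (natural join on D): {(p, 8, t, 18), (p, 8, t, 37), (x, 10, s, 14), (x, 10, s, 30), (x, 10, s, 4), (x, 15, x, 14), (x, 15, x, 30), (x, 15, x, 4), (x, 31, x, 14), (x, 31, x, 30), (x, 31, x, 4), (z, 10, q, 29), (z, 29, z, 29), (z, 30, x, 29)}
(P ⨝ Q) ⋈ T (natural join on D): {(p, 8, t, 18, r), (p, 8, t, 37, r), (x, 10, s, 14, b), (x, 10, s, 14, n), (x, 10, s, 14, p), (x, 10, s, 14, t), (x, 10, s, 30, b), (x, 10, s, 30, n), (x, 10, s, 30, p), (x, 10, s, 30, t), (x, 10, s, 4, b), (x, 10, s, 4, n), (x, 10, s, 4, p), (x, 10, s, 4, t), (x, 15, x, 14, b), (x, 15, x, 14, n), (x, 15, x, 14, p), (x, 15, x, 14, t), (x, 15, x, 30, b), (x, 15, x, 30, n), (x, 15, x, 30, p), (x, 15, x, 30, t), (x, 15, x, 4, b), (x, 15, x, 4, n), (x, 15, x, 4, p), (x, 15, x, 4, t), (x, 31, x, 14, b), (x, 31, x, 14, n), (x, 31, x, 14, p), (x, 31, x, 14, t), (x, 31, x, 30, b), (x, 31, x, 30, n), (x, 31, x, 30, p), (x, 31, x, 30, t), (x, 31, x, 4, b), (x, 31, x, 4, n), (x, 31, x, 4, p), (x, 31, x, 4, t), (z, 10, q, 29, c), (z, 10, q, 29, k), (z, 10, q, 29, r), (z, 29, z, 29, c), (z, 29, z, 29, k), (z, 29, z, 29, r), (z, 30, x, 29, c), (z, 30, x, 29, k), (z, 30, x, 29, r)}
Apply σ_{F ≥ G}; surviving tuples: {(x, 10, s, 4, b), (x, 10, s, 4, n), (x, 10, s, 4, p), (x, 10, s, 4, t), (x, 15, x, 14, b), (x, 15, x, 14, n), (x, 15, x, 14, p), (x, 15, x, 14, t), (x, 15, x, 4, b), (x, 15, x, 4, n), (x, 15, x, 4, p), (x, 15, x, 4, t), (x, 31, x, 14, b), (x, 31, x, 14, n), (x, 31, x, 14, p), (x, 31, x, 14, t), (x, 31, x, 30, b), (x, 31, x, 30, n), (x, 31, x, 30, p), (x, 31, x, 30, t), (x, 31, x, 4, b), (x, 31, x, 4, n), (x, 31, x, 4, p), (x, 31, x, 4, t), (z, 29, z, 29, c), (z, 29, z, 29, k), (z, 29, z, 29, r), (z, 30, x, 29, c), (z, 30, x, 29, k), (z, 30, x, 29, r)}
Keep only column(s) F, E (25 duplicate(s) eliminated): {(10, s), (15, x), (29, z), (30, x), (31, x)}

{(10, s), (15, x), (29, z), (30, x), (31, x)}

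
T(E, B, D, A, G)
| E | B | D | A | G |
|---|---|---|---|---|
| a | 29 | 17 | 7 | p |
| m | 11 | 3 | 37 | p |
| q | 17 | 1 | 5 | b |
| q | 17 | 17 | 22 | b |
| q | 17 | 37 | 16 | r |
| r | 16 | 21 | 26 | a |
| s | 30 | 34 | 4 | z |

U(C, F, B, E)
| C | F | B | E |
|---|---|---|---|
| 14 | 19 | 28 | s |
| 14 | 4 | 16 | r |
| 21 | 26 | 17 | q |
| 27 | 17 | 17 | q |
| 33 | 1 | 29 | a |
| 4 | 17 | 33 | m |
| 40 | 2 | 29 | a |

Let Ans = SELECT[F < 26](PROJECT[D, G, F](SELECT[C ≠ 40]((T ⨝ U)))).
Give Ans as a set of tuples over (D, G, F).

Natural join on E, B: {(a, 29, 17, 7, p, 33, 1), (a, 29, 17, 7, p, 40, 2), (q, 17, 1, 5, b, 21, 26), (q, 17, 1, 5, b, 27, 17), (q, 17, 17, 22, b, 21, 26), (q, 17, 17, 22, b, 27, 17), (q, 17, 37, 16, r, 21, 26), (q, 17, 37, 16, r, 27, 17), (r, 16, 21, 26, a, 14, 4)}
σ[C ≠ 40]: keep tuples satisfying C ≠ 40 → {(a, 29, 17, 7, p, 33, 1), (q, 17, 1, 5, b, 21, 26), (q, 17, 1, 5, b, 27, 17), (q, 17, 17, 22, b, 21, 26), (q, 17, 17, 22, b, 27, 17), (q, 17, 37, 16, r, 21, 26), (q, 17, 37, 16, r, 27, 17), (r, 16, 21, 26, a, 14, 4)}
π_{D, G, F} gives {(1, b, 17), (1, b, 26), (17, b, 17), (17, b, 26), (17, p, 1), (21, a, 4), (37, r, 17), (37, r, 26)}.
σ[F < 26]: keep tuples satisfying F < 26 → {(1, b, 17), (17, b, 17), (17, p, 1), (21, a, 4), (37, r, 17)}

{(1, b, 17), (17, b, 17), (17, p, 1), (21, a, 4), (37, r, 17)}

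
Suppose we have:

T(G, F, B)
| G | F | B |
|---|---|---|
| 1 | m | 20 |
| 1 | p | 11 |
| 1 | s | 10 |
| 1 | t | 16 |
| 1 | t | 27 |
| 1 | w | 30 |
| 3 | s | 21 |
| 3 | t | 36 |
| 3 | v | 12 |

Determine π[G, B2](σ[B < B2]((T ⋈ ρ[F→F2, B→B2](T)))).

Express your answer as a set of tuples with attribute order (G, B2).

ρ[F→F2, B→B2]: schema becomes (G, F2, B2); tuples unchanged.
Natural join on G: {(1, m, 20, m, 20), (1, m, 20, p, 11), (1, m, 20, s, 10), (1, m, 20, t, 16), (1, m, 20, t, 27), (1, m, 20, w, 30), (1, p, 11, m, 20), (1, p, 11, p, 11), (1, p, 11, s, 10), (1, p, 11, t, 16), (1, p, 11, t, 27), (1, p, 11, w, 30), (1, s, 10, m, 20), (1, s, 10, p, 11), (1, s, 10, s, 10), (1, s, 10, t, 16), (1, s, 10, t, 27), (1, s, 10, w, 30), (1, t, 16, m, 20), (1, t, 16, p, 11), (1, t, 16, s, 10), (1, t, 16, t, 16), (1, t, 16, t, 27), (1, t, 16, w, 30), (1, t, 27, m, 20), (1, t, 27, p, 11), (1, t, 27, s, 10), (1, t, 27, t, 16), (1, t, 27, t, 27), (1, t, 27, w, 30), (1, w, 30, m, 20), (1, w, 30, p, 11), (1, w, 30, s, 10), (1, w, 30, t, 16), (1, w, 30, t, 27), (1, w, 30, w, 30), (3, s, 21, s, 21), (3, s, 21, t, 36), (3, s, 21, v, 12), (3, t, 36, s, 21), (3, t, 36, t, 36), (3, t, 36, v, 12), (3, v, 12, s, 21), (3, v, 12, t, 36), (3, v, 12, v, 12)}
Apply σ_{B < B2}; surviving tuples: {(1, m, 20, t, 27), (1, m, 20, w, 30), (1, p, 11, m, 20), (1, p, 11, t, 16), (1, p, 11, t, 27), (1, p, 11, w, 30), (1, s, 10, m, 20), (1, s, 10, p, 11), (1, s, 10, t, 16), (1, s, 10, t, 27), (1, s, 10, w, 30), (1, t, 16, m, 20), (1, t, 16, t, 27), (1, t, 16, w, 30), (1, t, 27, w, 30), (3, s, 21, t, 36), (3, v, 12, s, 21), (3, v, 12, t, 36)}
Projecting to G, B2 (11 duplicate(s) eliminated): {(1, 11), (1, 16), (1, 20), (1, 27), (1, 30), (3, 21), (3, 36)}

{(1, 11), (1, 16), (1, 20), (1, 27), (1, 30), (3, 21), (3, 36)}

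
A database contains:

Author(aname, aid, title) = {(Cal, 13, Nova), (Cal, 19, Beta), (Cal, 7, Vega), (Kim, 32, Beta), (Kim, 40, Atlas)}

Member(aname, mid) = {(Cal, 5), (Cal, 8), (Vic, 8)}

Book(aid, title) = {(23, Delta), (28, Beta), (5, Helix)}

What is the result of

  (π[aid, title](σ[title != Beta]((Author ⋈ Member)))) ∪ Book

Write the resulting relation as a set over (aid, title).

Joining Author and Member on aname yields {(Cal, 13, Nova, 5), (Cal, 13, Nova, 8), (Cal, 19, Beta, 5), (Cal, 19, Beta, 8), (Cal, 7, Vega, 5), (Cal, 7, Vega, 8)}.
Filtering on title != Beta leaves {(Cal, 13, Nova, 5), (Cal, 13, Nova, 8), (Cal, 7, Vega, 5), (Cal, 7, Vega, 8)}.
Keep only column(s) aid, title (2 duplicate(s) eliminated): {(13, Nova), (7, Vega)}
Taking the union: {(13, Nova), (23, Delta), (28, Beta), (5, Helix), (7, Vega)}

{(13, Nova), (23, Delta), (28, Beta), (5, Helix), (7, Vega)}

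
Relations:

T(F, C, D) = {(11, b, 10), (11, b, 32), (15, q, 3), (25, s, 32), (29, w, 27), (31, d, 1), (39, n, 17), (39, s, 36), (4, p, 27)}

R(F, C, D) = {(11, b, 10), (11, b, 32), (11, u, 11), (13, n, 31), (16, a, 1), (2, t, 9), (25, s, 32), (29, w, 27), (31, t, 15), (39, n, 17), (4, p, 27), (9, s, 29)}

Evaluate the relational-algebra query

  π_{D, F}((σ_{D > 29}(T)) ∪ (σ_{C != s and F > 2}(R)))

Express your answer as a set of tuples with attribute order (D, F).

{(1, 16), (10, 11), (11, 11), (15, 31), (17, 39), (27, 29), (27, 4), (31, 13), (32, 11), (32, 25), (36, 39)}

σ[D > 29]: keep tuples satisfying D > 29 → {(11, b, 32), (25, s, 32), (39, s, 36)}
σ[C != s and F > 2]: keep tuples satisfying C != s and F > 2 → {(11, b, 10), (11, b, 32), (11, u, 11), (13, n, 31), (16, a, 1), (29, w, 27), (31, t, 15), (39, n, 17), (4, p, 27)}
Taking the union: {(11, b, 10), (11, b, 32), (11, u, 11), (13, n, 31), (16, a, 1), (25, s, 32), (29, w, 27), (31, t, 15), (39, n, 17), (39, s, 36), (4, p, 27)}
π_{D, F} gives {(1, 16), (10, 11), (11, 11), (15, 31), (17, 39), (27, 29), (27, 4), (31, 13), (32, 11), (32, 25), (36, 39)}.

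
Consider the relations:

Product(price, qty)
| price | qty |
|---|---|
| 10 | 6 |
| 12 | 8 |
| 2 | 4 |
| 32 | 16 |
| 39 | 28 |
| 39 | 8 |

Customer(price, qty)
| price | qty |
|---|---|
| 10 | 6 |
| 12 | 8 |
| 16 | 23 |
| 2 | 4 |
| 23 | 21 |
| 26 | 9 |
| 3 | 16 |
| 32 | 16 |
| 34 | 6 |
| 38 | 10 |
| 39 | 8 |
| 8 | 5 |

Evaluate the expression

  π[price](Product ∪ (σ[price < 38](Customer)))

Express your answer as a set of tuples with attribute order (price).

σ[price < 38]: keep tuples satisfying price < 38 → {(10, 6), (12, 8), (16, 23), (2, 4), (23, 21), (26, 9), (3, 16), (32, 16), (34, 6), (8, 5)}
Taking the union: {(10, 6), (12, 8), (16, 23), (2, 4), (23, 21), (26, 9), (3, 16), (32, 16), (34, 6), (39, 28), (39, 8), (8, 5)}
Projecting to price (1 duplicate(s) eliminated): {10, 12, 16, 2, 23, 26, 3, 32, 34, 39, 8}

{10, 12, 16, 2, 23, 26, 3, 32, 34, 39, 8}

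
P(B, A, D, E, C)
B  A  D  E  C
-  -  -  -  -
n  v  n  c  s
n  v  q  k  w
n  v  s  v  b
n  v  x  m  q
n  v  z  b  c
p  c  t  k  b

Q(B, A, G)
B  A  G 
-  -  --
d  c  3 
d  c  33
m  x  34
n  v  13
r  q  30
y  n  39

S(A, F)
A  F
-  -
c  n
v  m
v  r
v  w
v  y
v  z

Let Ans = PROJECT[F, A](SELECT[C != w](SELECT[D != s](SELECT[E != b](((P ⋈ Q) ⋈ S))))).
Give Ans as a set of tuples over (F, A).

{(m, v), (r, v), (w, v), (y, v), (z, v)}

Natural join on B, A: {(n, v, n, c, s, 13), (n, v, q, k, w, 13), (n, v, s, v, b, 13), (n, v, x, m, q, 13), (n, v, z, b, c, 13)}
Natural join on A: {(n, v, n, c, s, 13, m), (n, v, n, c, s, 13, r), (n, v, n, c, s, 13, w), (n, v, n, c, s, 13, y), (n, v, n, c, s, 13, z), (n, v, q, k, w, 13, m), (n, v, q, k, w, 13, r), (n, v, q, k, w, 13, w), (n, v, q, k, w, 13, y), (n, v, q, k, w, 13, z), (n, v, s, v, b, 13, m), (n, v, s, v, b, 13, r), (n, v, s, v, b, 13, w), (n, v, s, v, b, 13, y), (n, v, s, v, b, 13, z), (n, v, x, m, q, 13, m), (n, v, x, m, q, 13, r), (n, v, x, m, q, 13, w), (n, v, x, m, q, 13, y), (n, v, x, m, q, 13, z), (n, v, z, b, c, 13, m), (n, v, z, b, c, 13, r), (n, v, z, b, c, 13, w), (n, v, z, b, c, 13, y), (n, v, z, b, c, 13, z)}
Selection E != b: {(n, v, n, c, s, 13, m), (n, v, n, c, s, 13, r), (n, v, n, c, s, 13, w), (n, v, n, c, s, 13, y), (n, v, n, c, s, 13, z), (n, v, q, k, w, 13, m), (n, v, q, k, w, 13, r), (n, v, q, k, w, 13, w), (n, v, q, k, w, 13, y), (n, v, q, k, w, 13, z), (n, v, s, v, b, 13, m), (n, v, s, v, b, 13, r), (n, v, s, v, b, 13, w), (n, v, s, v, b, 13, y), (n, v, s, v, b, 13, z), (n, v, x, m, q, 13, m), (n, v, x, m, q, 13, r), (n, v, x, m, q, 13, w), (n, v, x, m, q, 13, y), (n, v, x, m, q, 13, z)}
Selection D != s: {(n, v, n, c, s, 13, m), (n, v, n, c, s, 13, r), (n, v, n, c, s, 13, w), (n, v, n, c, s, 13, y), (n, v, n, c, s, 13, z), (n, v, q, k, w, 13, m), (n, v, q, k, w, 13, r), (n, v, q, k, w, 13, w), (n, v, q, k, w, 13, y), (n, v, q, k, w, 13, z), (n, v, x, m, q, 13, m), (n, v, x, m, q, 13, r), (n, v, x, m, q, 13, w), (n, v, x, m, q, 13, y), (n, v, x, m, q, 13, z)}
Selection C != w: {(n, v, n, c, s, 13, m), (n, v, n, c, s, 13, r), (n, v, n, c, s, 13, w), (n, v, n, c, s, 13, y), (n, v, n, c, s, 13, z), (n, v, x, m, q, 13, m), (n, v, x, m, q, 13, r), (n, v, x, m, q, 13, w), (n, v, x, m, q, 13, y), (n, v, x, m, q, 13, z)}
π[F, A]: project onto (F, A) (5 duplicate(s) eliminated) → {(m, v), (r, v), (w, v), (y, v), (z, v)}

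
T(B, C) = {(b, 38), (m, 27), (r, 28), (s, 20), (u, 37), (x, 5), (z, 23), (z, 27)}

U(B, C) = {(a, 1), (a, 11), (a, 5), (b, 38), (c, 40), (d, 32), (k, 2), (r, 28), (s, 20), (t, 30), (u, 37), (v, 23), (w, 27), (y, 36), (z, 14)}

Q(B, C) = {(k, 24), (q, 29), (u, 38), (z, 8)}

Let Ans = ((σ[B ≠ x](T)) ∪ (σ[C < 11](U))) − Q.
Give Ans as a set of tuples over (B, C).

Filtering on B ≠ x leaves {(b, 38), (m, 27), (r, 28), (s, 20), (u, 37), (z, 23), (z, 27)}.
Filtering on C < 11 leaves {(a, 1), (a, 5), (k, 2)}.
Taking the union: {(a, 1), (a, 5), (b, 38), (k, 2), (m, 27), (r, 28), (s, 20), (u, 37), (z, 23), (z, 27)}
Taking the difference: {(a, 1), (a, 5), (b, 38), (k, 2), (m, 27), (r, 28), (s, 20), (u, 37), (z, 23), (z, 27)}

{(a, 1), (a, 5), (b, 38), (k, 2), (m, 27), (r, 28), (s, 20), (u, 37), (z, 23), (z, 27)}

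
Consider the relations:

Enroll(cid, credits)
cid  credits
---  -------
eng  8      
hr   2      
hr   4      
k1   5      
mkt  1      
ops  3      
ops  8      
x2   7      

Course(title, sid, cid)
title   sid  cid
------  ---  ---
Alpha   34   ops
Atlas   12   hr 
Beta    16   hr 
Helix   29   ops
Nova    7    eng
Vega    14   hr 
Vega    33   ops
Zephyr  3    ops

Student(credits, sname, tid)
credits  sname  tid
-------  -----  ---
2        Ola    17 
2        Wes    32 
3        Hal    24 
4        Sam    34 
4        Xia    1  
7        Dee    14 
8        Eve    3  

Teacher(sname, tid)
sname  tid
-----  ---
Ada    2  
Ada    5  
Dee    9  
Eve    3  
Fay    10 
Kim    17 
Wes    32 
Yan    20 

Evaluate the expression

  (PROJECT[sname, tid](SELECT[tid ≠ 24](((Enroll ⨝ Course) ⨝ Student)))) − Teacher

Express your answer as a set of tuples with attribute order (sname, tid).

{(Ola, 17), (Sam, 34), (Xia, 1)}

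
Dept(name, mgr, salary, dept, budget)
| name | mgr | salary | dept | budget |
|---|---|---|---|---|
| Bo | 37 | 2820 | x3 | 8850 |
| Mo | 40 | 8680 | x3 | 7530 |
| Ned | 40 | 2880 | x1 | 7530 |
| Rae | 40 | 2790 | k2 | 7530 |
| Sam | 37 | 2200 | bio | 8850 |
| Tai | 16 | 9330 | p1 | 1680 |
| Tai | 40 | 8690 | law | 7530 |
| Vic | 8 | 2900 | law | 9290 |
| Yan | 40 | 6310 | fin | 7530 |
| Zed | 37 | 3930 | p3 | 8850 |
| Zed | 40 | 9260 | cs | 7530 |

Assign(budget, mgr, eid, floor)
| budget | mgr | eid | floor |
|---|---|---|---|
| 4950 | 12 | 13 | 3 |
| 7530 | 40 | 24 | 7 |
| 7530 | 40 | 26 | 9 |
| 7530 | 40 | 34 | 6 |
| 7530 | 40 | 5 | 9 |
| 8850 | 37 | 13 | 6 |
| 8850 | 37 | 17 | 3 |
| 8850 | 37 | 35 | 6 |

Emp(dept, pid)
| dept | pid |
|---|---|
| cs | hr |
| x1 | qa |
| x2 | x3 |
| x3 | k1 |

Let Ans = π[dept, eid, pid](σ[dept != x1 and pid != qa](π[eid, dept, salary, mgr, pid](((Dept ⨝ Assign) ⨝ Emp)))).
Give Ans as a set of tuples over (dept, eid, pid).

Natural join on mgr, budget: {(Bo, 37, 2820, x3, 8850, 13, 6), (Bo, 37, 2820, x3, 8850, 17, 3), (Bo, 37, 2820, x3, 8850, 35, 6), (Mo, 40, 8680, x3, 7530, 24, 7), (Mo, 40, 8680, x3, 7530, 26, 9), (Mo, 40, 8680, x3, 7530, 34, 6), (Mo, 40, 8680, x3, 7530, 5, 9), (Ned, 40, 2880, x1, 7530, 24, 7), (Ned, 40, 2880, x1, 7530, 26, 9), (Ned, 40, 2880, x1, 7530, 34, 6), (Ned, 40, 2880, x1, 7530, 5, 9), (Rae, 40, 2790, k2, 7530, 24, 7), (Rae, 40, 2790, k2, 7530, 26, 9), (Rae, 40, 2790, k2, 7530, 34, 6), (Rae, 40, 2790, k2, 7530, 5, 9), (Sam, 37, 2200, bio, 8850, 13, 6), (Sam, 37, 2200, bio, 8850, 17, 3), (Sam, 37, 2200, bio, 8850, 35, 6), (Tai, 40, 8690, law, 7530, 24, 7), (Tai, 40, 8690, law, 7530, 26, 9), (Tai, 40, 8690, law, 7530, 34, 6), (Tai, 40, 8690, law, 7530, 5, 9), (Yan, 40, 6310, fin, 7530, 24, 7), (Yan, 40, 6310, fin, 7530, 26, 9), (Yan, 40, 6310, fin, 7530, 34, 6), (Yan, 40, 6310, fin, 7530, 5, 9), (Zed, 37, 3930, p3, 8850, 13, 6), (Zed, 37, 3930, p3, 8850, 17, 3), (Zed, 37, 3930, p3, 8850, 35, 6), (Zed, 40, 9260, cs, 7530, 24, 7), (Zed, 40, 9260, cs, 7530, 26, 9), (Zed, 40, 9260, cs, 7530, 34, 6), (Zed, 40, 9260, cs, 7530, 5, 9)}
Natural join on dept: {(Bo, 37, 2820, x3, 8850, 13, 6, k1), (Bo, 37, 2820, x3, 8850, 17, 3, k1), (Bo, 37, 2820, x3, 8850, 35, 6, k1), (Mo, 40, 8680, x3, 7530, 24, 7, k1), (Mo, 40, 8680, x3, 7530, 26, 9, k1), (Mo, 40, 8680, x3, 7530, 34, 6, k1), (Mo, 40, 8680, x3, 7530, 5, 9, k1), (Ned, 40, 2880, x1, 7530, 24, 7, qa), (Ned, 40, 2880, x1, 7530, 26, 9, qa), (Ned, 40, 2880, x1, 7530, 34, 6, qa), (Ned, 40, 2880, x1, 7530, 5, 9, qa), (Zed, 40, 9260, cs, 7530, 24, 7, hr), (Zed, 40, 9260, cs, 7530, 26, 9, hr), (Zed, 40, 9260, cs, 7530, 34, 6, hr), (Zed, 40, 9260, cs, 7530, 5, 9, hr)}
π_{eid, dept, salary, mgr, pid} gives {(13, x3, 2820, 37, k1), (17, x3, 2820, 37, k1), (24, cs, 9260, 40, hr), (24, x1, 2880, 40, qa), (24, x3, 8680, 40, k1), (26, cs, 9260, 40, hr), (26, x1, 2880, 40, qa), (26, x3, 8680, 40, k1), (34, cs, 9260, 40, hr), (34, x1, 2880, 40, qa), (34, x3, 8680, 40, k1), (35, x3, 2820, 37, k1), (5, cs, 9260, 40, hr), (5, x1, 2880, 40, qa), (5, x3, 8680, 40, k1)}.
σ[dept != x1 and pid != qa]: keep tuples satisfying dept != x1 and pid != qa → {(13, x3, 2820, 37, k1), (17, x3, 2820, 37, k1), (24, cs, 9260, 40, hr), (24, x3, 8680, 40, k1), (26, cs, 9260, 40, hr), (26, x3, 8680, 40, k1), (34, cs, 9260, 40, hr), (34, x3, 8680, 40, k1), (35, x3, 2820, 37, k1), (5, cs, 9260, 40, hr), (5, x3, 8680, 40, k1)}
π_{dept, eid, pid} gives {(cs, 24, hr), (cs, 26, hr), (cs, 34, hr), (cs, 5, hr), (x3, 13, k1), (x3, 17, k1), (x3, 24, k1), (x3, 26, k1), (x3, 34, k1), (x3, 35, k1), (x3, 5, k1)}.

{(cs, 24, hr), (cs, 26, hr), (cs, 34, hr), (cs, 5, hr), (x3, 13, k1), (x3, 17, k1), (x3, 24, k1), (x3, 26, k1), (x3, 34, k1), (x3, 35, k1), (x3, 5, k1)}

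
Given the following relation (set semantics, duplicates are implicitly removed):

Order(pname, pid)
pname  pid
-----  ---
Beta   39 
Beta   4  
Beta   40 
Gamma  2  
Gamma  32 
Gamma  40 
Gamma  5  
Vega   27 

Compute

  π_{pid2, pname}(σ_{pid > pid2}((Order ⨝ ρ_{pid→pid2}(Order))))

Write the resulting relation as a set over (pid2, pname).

{(2, Gamma), (32, Gamma), (39, Beta), (4, Beta), (5, Gamma)}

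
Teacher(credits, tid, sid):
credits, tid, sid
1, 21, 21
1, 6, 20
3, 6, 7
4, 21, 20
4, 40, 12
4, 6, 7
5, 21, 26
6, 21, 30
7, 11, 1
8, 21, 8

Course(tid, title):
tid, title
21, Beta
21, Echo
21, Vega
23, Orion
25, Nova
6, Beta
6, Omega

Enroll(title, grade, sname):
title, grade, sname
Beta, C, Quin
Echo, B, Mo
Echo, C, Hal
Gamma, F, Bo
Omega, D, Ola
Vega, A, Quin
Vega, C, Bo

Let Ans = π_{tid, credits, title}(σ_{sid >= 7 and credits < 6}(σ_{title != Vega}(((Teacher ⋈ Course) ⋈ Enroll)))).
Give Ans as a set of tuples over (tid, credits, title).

{(21, 1, Beta), (21, 1, Echo), (21, 4, Beta), (21, 4, Echo), (21, 5, Beta), (21, 5, Echo), (6, 1, Beta), (6, 1, Omega), (6, 3, Beta), (6, 3, Omega), (6, 4, Beta), (6, 4, Omega)}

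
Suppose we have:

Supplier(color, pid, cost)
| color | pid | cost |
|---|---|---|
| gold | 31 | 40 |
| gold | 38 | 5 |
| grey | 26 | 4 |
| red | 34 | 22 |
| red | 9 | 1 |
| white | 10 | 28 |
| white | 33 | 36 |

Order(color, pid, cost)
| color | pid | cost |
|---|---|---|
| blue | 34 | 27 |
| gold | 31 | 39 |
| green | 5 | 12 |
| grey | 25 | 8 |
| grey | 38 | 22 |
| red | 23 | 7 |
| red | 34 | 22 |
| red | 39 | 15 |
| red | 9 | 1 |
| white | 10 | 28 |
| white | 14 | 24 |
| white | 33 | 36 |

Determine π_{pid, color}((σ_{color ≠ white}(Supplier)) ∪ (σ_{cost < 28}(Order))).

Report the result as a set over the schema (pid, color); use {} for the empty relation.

{(14, white), (23, red), (25, grey), (26, grey), (31, gold), (34, blue), (34, red), (38, gold), (38, grey), (39, red), (5, green), (9, red)}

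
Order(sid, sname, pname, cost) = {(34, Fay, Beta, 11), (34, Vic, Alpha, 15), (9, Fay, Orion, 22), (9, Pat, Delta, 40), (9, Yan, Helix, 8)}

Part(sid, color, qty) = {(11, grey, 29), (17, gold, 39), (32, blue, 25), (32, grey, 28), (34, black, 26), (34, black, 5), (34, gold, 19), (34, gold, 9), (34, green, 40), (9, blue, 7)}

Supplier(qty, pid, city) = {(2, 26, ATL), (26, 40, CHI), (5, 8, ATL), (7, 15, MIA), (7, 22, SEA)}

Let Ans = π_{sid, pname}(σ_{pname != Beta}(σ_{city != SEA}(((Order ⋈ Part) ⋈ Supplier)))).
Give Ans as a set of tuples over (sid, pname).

Order ⋈ Part (natural join on sid): {(34, Fay, Beta, 11, black, 26), (34, Fay, Beta, 11, black, 5), (34, Fay, Beta, 11, gold, 19), (34, Fay, Beta, 11, gold, 9), (34, Fay, Beta, 11, green, 40), (34, Vic, Alpha, 15, black, 26), (34, Vic, Alpha, 15, black, 5), (34, Vic, Alpha, 15, gold, 19), (34, Vic, Alpha, 15, gold, 9), (34, Vic, Alpha, 15, green, 40), (9, Fay, Orion, 22, blue, 7), (9, Pat, Delta, 40, blue, 7), (9, Yan, Helix, 8, blue, 7)}
(Order ⋈ Part) ⋈ Supplier (natural join on qty): {(34, Fay, Beta, 11, black, 26, 40, CHI), (34, Fay, Beta, 11, black, 5, 8, ATL), (34, Vic, Alpha, 15, black, 26, 40, CHI), (34, Vic, Alpha, 15, black, 5, 8, ATL), (9, Fay, Orion, 22, blue, 7, 15, MIA), (9, Fay, Orion, 22, blue, 7, 22, SEA), (9, Pat, Delta, 40, blue, 7, 15, MIA), (9, Pat, Delta, 40, blue, 7, 22, SEA), (9, Yan, Helix, 8, blue, 7, 15, MIA), (9, Yan, Helix, 8, blue, 7, 22, SEA)}
Selection city != SEA: {(34, Fay, Beta, 11, black, 26, 40, CHI), (34, Fay, Beta, 11, black, 5, 8, ATL), (34, Vic, Alpha, 15, black, 26, 40, CHI), (34, Vic, Alpha, 15, black, 5, 8, ATL), (9, Fay, Orion, 22, blue, 7, 15, MIA), (9, Pat, Delta, 40, blue, 7, 15, MIA), (9, Yan, Helix, 8, blue, 7, 15, MIA)}
Selection pname != Beta: {(34, Vic, Alpha, 15, black, 26, 40, CHI), (34, Vic, Alpha, 15, black, 5, 8, ATL), (9, Fay, Orion, 22, blue, 7, 15, MIA), (9, Pat, Delta, 40, blue, 7, 15, MIA), (9, Yan, Helix, 8, blue, 7, 15, MIA)}
π_{sid, pname} gives {(34, Alpha), (9, Delta), (9, Helix), (9, Orion)} (1 duplicate(s) eliminated).

{(34, Alpha), (9, Delta), (9, Helix), (9, Orion)}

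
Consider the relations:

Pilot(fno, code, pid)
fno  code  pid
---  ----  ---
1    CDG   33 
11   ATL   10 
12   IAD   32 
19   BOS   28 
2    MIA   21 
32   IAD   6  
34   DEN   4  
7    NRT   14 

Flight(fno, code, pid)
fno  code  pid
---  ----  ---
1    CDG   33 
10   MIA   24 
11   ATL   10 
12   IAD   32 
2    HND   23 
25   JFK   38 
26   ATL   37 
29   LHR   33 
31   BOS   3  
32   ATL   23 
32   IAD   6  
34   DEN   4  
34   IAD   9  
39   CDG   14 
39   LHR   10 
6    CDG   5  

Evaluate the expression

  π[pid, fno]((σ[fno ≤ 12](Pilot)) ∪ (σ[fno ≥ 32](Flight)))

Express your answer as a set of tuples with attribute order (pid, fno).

{(10, 11), (10, 39), (14, 39), (14, 7), (21, 2), (23, 32), (32, 12), (33, 1), (4, 34), (6, 32), (9, 34)}

Filtering on fno ≤ 12 leaves {(1, CDG, 33), (11, ATL, 10), (12, IAD, 32), (2, MIA, 21), (7, NRT, 14)}.
Filtering on fno ≥ 32 leaves {(32, ATL, 23), (32, IAD, 6), (34, DEN, 4), (34, IAD, 9), (39, CDG, 14), (39, LHR, 10)}.
Taking the union: {(1, CDG, 33), (11, ATL, 10), (12, IAD, 32), (2, MIA, 21), (32, ATL, 23), (32, IAD, 6), (34, DEN, 4), (34, IAD, 9), (39, CDG, 14), (39, LHR, 10), (7, NRT, 14)}
Keep only column(s) pid, fno: {(10, 11), (10, 39), (14, 39), (14, 7), (21, 2), (23, 32), (32, 12), (33, 1), (4, 34), (6, 32), (9, 34)}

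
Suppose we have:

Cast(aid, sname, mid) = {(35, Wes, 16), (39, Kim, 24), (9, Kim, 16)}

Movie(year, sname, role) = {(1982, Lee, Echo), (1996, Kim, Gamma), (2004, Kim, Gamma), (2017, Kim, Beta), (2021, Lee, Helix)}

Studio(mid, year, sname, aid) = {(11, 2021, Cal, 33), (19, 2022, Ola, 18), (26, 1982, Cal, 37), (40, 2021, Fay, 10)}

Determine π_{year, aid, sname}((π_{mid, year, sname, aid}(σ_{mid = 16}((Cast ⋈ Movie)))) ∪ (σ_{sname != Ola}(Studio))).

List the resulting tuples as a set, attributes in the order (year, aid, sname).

{(1982, 37, Cal), (1996, 9, Kim), (2004, 9, Kim), (2017, 9, Kim), (2021, 10, Fay), (2021, 33, Cal)}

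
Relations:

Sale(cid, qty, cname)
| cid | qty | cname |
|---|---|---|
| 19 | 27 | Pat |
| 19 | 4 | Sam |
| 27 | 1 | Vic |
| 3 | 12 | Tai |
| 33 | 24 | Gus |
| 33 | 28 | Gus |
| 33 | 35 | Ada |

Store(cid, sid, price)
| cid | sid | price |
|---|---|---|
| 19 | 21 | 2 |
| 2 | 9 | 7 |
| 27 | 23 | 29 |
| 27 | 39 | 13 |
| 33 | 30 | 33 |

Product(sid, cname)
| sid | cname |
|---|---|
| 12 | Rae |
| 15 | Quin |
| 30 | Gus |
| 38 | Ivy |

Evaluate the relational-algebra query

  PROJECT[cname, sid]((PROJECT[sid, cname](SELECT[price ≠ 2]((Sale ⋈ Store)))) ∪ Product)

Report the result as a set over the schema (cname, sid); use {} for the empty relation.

Joining Sale and Store on cid yields {(19, 27, Pat, 21, 2), (19, 4, Sam, 21, 2), (27, 1, Vic, 23, 29), (27, 1, Vic, 39, 13), (33, 24, Gus, 30, 33), (33, 28, Gus, 30, 33), (33, 35, Ada, 30, 33)}.
Selection price ≠ 2: {(27, 1, Vic, 23, 29), (27, 1, Vic, 39, 13), (33, 24, Gus, 30, 33), (33, 28, Gus, 30, 33), (33, 35, Ada, 30, 33)}
π_{sid, cname} gives {(23, Vic), (30, Ada), (30, Gus), (39, Vic)} (1 duplicate(s) eliminated).
Taking the union: {(12, Rae), (15, Quin), (23, Vic), (30, Ada), (30, Gus), (38, Ivy), (39, Vic)}
π_{cname, sid} gives {(Ada, 30), (Gus, 30), (Ivy, 38), (Quin, 15), (Rae, 12), (Vic, 23), (Vic, 39)}.

{(Ada, 30), (Gus, 30), (Ivy, 38), (Quin, 15), (Rae, 12), (Vic, 23), (Vic, 39)}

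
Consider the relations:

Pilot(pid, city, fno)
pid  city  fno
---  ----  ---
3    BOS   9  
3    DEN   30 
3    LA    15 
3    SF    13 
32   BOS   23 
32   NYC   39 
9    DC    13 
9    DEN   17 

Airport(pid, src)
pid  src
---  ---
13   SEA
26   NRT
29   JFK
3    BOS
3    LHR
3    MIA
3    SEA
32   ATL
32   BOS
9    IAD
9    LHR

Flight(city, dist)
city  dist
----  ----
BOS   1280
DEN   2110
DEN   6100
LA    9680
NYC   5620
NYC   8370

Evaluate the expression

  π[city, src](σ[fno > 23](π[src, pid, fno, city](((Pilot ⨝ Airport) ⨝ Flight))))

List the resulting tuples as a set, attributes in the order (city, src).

{(DEN, BOS), (DEN, LHR), (DEN, MIA), (DEN, SEA), (NYC, ATL), (NYC, BOS)}

Pilot ⋈ Airport (natural join on pid): {(3, BOS, 9, BOS), (3, BOS, 9, LHR), (3, BOS, 9, MIA), (3, BOS, 9, SEA), (3, DEN, 30, BOS), (3, DEN, 30, LHR), (3, DEN, 30, MIA), (3, DEN, 30, SEA), (3, LA, 15, BOS), (3, LA, 15, LHR), (3, LA, 15, MIA), (3, LA, 15, SEA), (3, SF, 13, BOS), (3, SF, 13, LHR), (3, SF, 13, MIA), (3, SF, 13, SEA), (32, BOS, 23, ATL), (32, BOS, 23, BOS), (32, NYC, 39, ATL), (32, NYC, 39, BOS), (9, DC, 13, IAD), (9, DC, 13, LHR), (9, DEN, 17, IAD), (9, DEN, 17, LHR)}
(Pilot ⨝ Airport) ⋈ Flight (natural join on city): {(3, BOS, 9, BOS, 1280), (3, BOS, 9, LHR, 1280), (3, BOS, 9, MIA, 1280), (3, BOS, 9, SEA, 1280), (3, DEN, 30, BOS, 2110), (3, DEN, 30, BOS, 6100), (3, DEN, 30, LHR, 2110), (3, DEN, 30, LHR, 6100), (3, DEN, 30, MIA, 2110), (3, DEN, 30, MIA, 6100), (3, DEN, 30, SEA, 2110), (3, DEN, 30, SEA, 6100), (3, LA, 15, BOS, 9680), (3, LA, 15, LHR, 9680), (3, LA, 15, MIA, 9680), (3, LA, 15, SEA, 9680), (32, BOS, 23, ATL, 1280), (32, BOS, 23, BOS, 1280), (32, NYC, 39, ATL, 5620), (32, NYC, 39, ATL, 8370), (32, NYC, 39, BOS, 5620), (32, NYC, 39, BOS, 8370), (9, DEN, 17, IAD, 2110), (9, DEN, 17, IAD, 6100), (9, DEN, 17, LHR, 2110), (9, DEN, 17, LHR, 6100)}
π_{src, pid, fno, city} gives {(ATL, 32, 23, BOS), (ATL, 32, 39, NYC), (BOS, 3, 15, LA), (BOS, 3, 30, DEN), (BOS, 3, 9, BOS), (BOS, 32, 23, BOS), (BOS, 32, 39, NYC), (IAD, 9, 17, DEN), (LHR, 3, 15, LA), (LHR, 3, 30, DEN), (LHR, 3, 9, BOS), (LHR, 9, 17, DEN), (MIA, 3, 15, LA), (MIA, 3, 30, DEN), (MIA, 3, 9, BOS), (SEA, 3, 15, LA), (SEA, 3, 30, DEN), (SEA, 3, 9, BOS)} (8 duplicate(s) eliminated).
Selection fno > 23: {(ATL, 32, 39, NYC), (BOS, 3, 30, DEN), (BOS, 32, 39, NYC), (LHR, 3, 30, DEN), (MIA, 3, 30, DEN), (SEA, 3, 30, DEN)}
π_{city, src} gives {(DEN, BOS), (DEN, LHR), (DEN, MIA), (DEN, SEA), (NYC, ATL), (NYC, BOS)}.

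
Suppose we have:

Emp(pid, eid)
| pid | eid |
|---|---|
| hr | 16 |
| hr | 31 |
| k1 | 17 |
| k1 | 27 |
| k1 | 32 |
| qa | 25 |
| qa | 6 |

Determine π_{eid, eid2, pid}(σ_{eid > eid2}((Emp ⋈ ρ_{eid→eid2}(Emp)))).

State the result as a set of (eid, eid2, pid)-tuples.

{(25, 6, qa), (27, 17, k1), (31, 16, hr), (32, 17, k1), (32, 27, k1)}

ρ[eid→eid2]: schema becomes (pid, eid2); tuples unchanged.
Emp ⋈ ρ_{eid→eid2}(Emp) (natural join on pid): {(hr, 16, 16), (hr, 16, 31), (hr, 31, 16), (hr, 31, 31), (k1, 17, 17), (k1, 17, 27), (k1, 17, 32), (k1, 27, 17), (k1, 27, 27), (k1, 27, 32), (k1, 32, 17), (k1, 32, 27), (k1, 32, 32), (qa, 25, 25), (qa, 25, 6), (qa, 6, 25), (qa, 6, 6)}
Filtering on eid > eid2 leaves {(hr, 31, 16), (k1, 27, 17), (k1, 32, 17), (k1, 32, 27), (qa, 25, 6)}.
π[eid, eid2, pid]: project onto (eid, eid2, pid) → {(25, 6, qa), (27, 17, k1), (31, 16, hr), (32, 17, k1), (32, 27, k1)}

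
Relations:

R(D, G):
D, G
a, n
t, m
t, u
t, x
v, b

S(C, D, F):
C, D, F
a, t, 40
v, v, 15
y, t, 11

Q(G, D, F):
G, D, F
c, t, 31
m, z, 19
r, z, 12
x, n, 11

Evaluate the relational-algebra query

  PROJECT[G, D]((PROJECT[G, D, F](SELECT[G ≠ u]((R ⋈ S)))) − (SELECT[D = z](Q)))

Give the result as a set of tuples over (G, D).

Joining R and S on D yields {(t, m, a, 40), (t, m, y, 11), (t, u, a, 40), (t, u, y, 11), (t, x, a, 40), (t, x, y, 11), (v, b, v, 15)}.
Filtering on G ≠ u leaves {(t, m, a, 40), (t, m, y, 11), (t, x, a, 40), (t, x, y, 11), (v, b, v, 15)}.
π[G, D, F]: project onto (G, D, F) → {(b, v, 15), (m, t, 11), (m, t, 40), (x, t, 11), (x, t, 40)}
Filtering on D = z leaves {(m, z, 19), (r, z, 12)}.
Taking the difference: {(b, v, 15), (m, t, 11), (m, t, 40), (x, t, 11), (x, t, 40)}
π[G, D]: project onto (G, D) (2 duplicate(s) eliminated) → {(b, v), (m, t), (x, t)}

{(b, v), (m, t), (x, t)}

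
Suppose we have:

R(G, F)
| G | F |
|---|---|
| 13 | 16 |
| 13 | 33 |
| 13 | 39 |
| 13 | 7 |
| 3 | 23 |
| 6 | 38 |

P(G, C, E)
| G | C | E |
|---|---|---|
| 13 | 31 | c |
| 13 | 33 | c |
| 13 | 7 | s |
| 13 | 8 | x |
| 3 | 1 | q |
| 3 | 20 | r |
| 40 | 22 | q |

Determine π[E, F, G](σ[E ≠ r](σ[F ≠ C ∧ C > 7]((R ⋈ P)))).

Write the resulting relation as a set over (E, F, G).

Natural join on G: {(13, 16, 31, c), (13, 16, 33, c), (13, 16, 7, s), (13, 16, 8, x), (13, 33, 31, c), (13, 33, 33, c), (13, 33, 7, s), (13, 33, 8, x), (13, 39, 31, c), (13, 39, 33, c), (13, 39, 7, s), (13, 39, 8, x), (13, 7, 31, c), (13, 7, 33, c), (13, 7, 7, s), (13, 7, 8, x), (3, 23, 1, q), (3, 23, 20, r)}
Selection F ≠ C ∧ C > 7: {(13, 16, 31, c), (13, 16, 33, c), (13, 16, 8, x), (13, 33, 31, c), (13, 33, 8, x), (13, 39, 31, c), (13, 39, 33, c), (13, 39, 8, x), (13, 7, 31, c), (13, 7, 33, c), (13, 7, 8, x), (3, 23, 20, r)}
Selection E ≠ r: {(13, 16, 31, c), (13, 16, 33, c), (13, 16, 8, x), (13, 33, 31, c), (13, 33, 8, x), (13, 39, 31, c), (13, 39, 33, c), (13, 39, 8, x), (13, 7, 31, c), (13, 7, 33, c), (13, 7, 8, x)}
π[E, F, G]: project onto (E, F, G) (3 duplicate(s) eliminated) → {(c, 16, 13), (c, 33, 13), (c, 39, 13), (c, 7, 13), (x, 16, 13), (x, 33, 13), (x, 39, 13), (x, 7, 13)}

{(c, 16, 13), (c, 33, 13), (c, 39, 13), (c, 7, 13), (x, 16, 13), (x, 33, 13), (x, 39, 13), (x, 7, 13)}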